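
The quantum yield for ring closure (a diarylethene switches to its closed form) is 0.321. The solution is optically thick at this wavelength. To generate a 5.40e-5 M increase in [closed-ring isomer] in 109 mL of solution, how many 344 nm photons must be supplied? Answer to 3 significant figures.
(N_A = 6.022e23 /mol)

Product: (5.40e-5 M)(0.109 L) = 5.886e-6 mol.
Photons that must be absorbed: 5.886e-6 / 0.321 = 1.834e-5 mol.
Photon count: 1.834e-5 × 6.022e23 = 1.10e19.

1.10e19 photons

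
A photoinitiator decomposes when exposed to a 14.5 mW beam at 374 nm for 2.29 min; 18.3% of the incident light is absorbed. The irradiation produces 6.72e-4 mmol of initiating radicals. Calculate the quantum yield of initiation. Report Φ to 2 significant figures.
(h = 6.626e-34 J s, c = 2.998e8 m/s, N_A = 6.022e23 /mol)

Product: 6.72e-4 mmol = 6.72e-7 mol.
Photon energy at 374 nm: hc/λ = (6.626e-34)(2.998e8)/(374e-9) = 5.311e-19 J.
Energy delivered: (14.5 mW)(137.4 s) = 1.992 J.
Photons incident: 1.992 / 5.311e-19 = 3.751e18, i.e. 3.751e18/6.022e23 = 6.229e-6 mol.
Photons absorbed: 0.183 × 6.229e-6 = 1.140e-6 mol.
Φ = 6.72e-7 mol / 1.140e-6 mol photons = 0.59.

Φ = 0.59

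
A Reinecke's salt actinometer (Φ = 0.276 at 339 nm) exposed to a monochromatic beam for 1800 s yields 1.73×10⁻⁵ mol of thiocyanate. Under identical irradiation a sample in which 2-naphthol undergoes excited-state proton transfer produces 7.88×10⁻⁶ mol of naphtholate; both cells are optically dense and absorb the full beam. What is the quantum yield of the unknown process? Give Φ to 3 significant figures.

Φ = 0.126

Photons absorbed by the actinometer: 1.73×10⁻⁵ / 0.276 = 6.268×10⁻⁵ mol.
Φ(unknown) = 7.88×10⁻⁶ / 6.268×10⁻⁵ = 0.126.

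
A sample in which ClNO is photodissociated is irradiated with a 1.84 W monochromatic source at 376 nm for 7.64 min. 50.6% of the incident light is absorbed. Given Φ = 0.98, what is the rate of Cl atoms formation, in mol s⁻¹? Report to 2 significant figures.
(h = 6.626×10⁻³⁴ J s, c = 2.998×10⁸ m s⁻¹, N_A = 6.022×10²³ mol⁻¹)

Photon energy at 376 nm: hc/λ = (6.626×10⁻³⁴)(2.998×10⁸)/(376×10⁻⁹) = 5.283×10⁻¹⁹ J.
Energy delivered: (1.84 W)(458.4 s) = 843.5 J.
Photons incident: 843.5 / 5.283×10⁻¹⁹ = 1.597×10²¹, i.e. 1.597×10²¹/6.022×10²³ = 0.002652 mol.
Photons absorbed: 0.506 × 0.002652 = 0.001342 mol.
Product formed: 0.98 × 0.001342 = 0.001315 mol.
Rate: 0.001315 / 458.4 s = 2.9×10⁻⁶ mol s⁻¹.

2.9×10⁻⁶ mol s⁻¹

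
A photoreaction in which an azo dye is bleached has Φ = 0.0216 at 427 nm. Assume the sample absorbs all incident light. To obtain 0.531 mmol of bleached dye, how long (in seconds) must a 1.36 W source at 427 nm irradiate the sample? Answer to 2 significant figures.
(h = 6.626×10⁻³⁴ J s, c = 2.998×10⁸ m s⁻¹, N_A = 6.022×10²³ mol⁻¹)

t ≈ 5100 s

Product: 0.531 mmol = 5.31×10⁻⁴ mol.
Photons that must be absorbed: 5.31×10⁻⁴ / 0.0216 = 0.02458 mol.
Photon energy: hc/λ = 4.652×10⁻¹⁹ J; per mole, 2.801×10⁵ J mol⁻¹.
Energy required: 0.02458 × 2.801×10⁵ = 6885 J.
Time: 6885 J / 1.36 W = 5100 s.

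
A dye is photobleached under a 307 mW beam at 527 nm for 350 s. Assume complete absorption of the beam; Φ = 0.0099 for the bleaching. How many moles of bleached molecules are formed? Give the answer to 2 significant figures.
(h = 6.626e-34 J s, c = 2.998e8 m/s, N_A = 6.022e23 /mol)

4.7e-6 mol

Photon energy at 527 nm: hc/λ = (6.626e-34)(2.998e8)/(527e-9) = 3.769e-19 J.
Energy delivered: (307 mW)(350 s) = 107.5 J.
Photons incident: 107.5 / 3.769e-19 = 2.852e20, i.e. 2.852e20/6.022e23 = 4.736e-4 mol.
Product: Φ × n_abs = 0.0099 × 4.736e-4 = 4.689e-6 mol.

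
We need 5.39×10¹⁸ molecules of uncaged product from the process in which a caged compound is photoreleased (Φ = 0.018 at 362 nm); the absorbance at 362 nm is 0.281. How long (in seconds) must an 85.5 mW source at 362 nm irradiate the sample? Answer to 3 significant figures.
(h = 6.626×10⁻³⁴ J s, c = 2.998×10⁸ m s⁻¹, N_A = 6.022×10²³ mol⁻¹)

t ≈ 4030 s

Product: 5.39×10¹⁸ / 6.022×10²³ = 8.951×10⁻⁶ mol.
Photons that must be absorbed: 8.951×10⁻⁶ / 0.018 = 4.973×10⁻⁴ mol.
Fraction absorbed: 1 − 10^(−0.281) = 0.4764.
Incident photons needed: 4.973×10⁻⁴ / 0.4764 = 0.001044 mol.
Photon energy: hc/λ = 5.487×10⁻¹⁹ J; per mole, 3.304×10⁵ J mol⁻¹.
Energy required: 0.001044 × 3.304×10⁵ = 344.9 J.
Time: 344.9 J / 0.0855 W = 4030 s.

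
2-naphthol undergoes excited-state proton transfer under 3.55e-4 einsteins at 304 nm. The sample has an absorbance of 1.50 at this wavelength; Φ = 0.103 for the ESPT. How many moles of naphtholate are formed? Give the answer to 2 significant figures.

3.5e-5 mol

Fraction absorbed: 1 − 10^(−1.50) = 0.9684.
Photons absorbed: 0.9684 × 3.55e-4 = 3.438e-4 mol.
Product: Φ × n_abs = 0.103 × 3.438e-4 = 3.541e-5 mol.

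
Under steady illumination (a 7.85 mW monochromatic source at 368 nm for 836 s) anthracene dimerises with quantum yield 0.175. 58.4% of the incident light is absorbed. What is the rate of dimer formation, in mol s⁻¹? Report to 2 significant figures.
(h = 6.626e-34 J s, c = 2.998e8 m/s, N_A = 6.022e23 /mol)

2.5e-9 mol s⁻¹

Photon energy at 368 nm: hc/λ = (6.626e-34)(2.998e8)/(368e-9) = 5.398e-19 J.
Energy delivered: (7.85 mW)(836 s) = 6.563 J.
Photons incident: 6.563 / 5.398e-19 = 1.216e19, i.e. 1.216e19/6.022e23 = 2.019e-5 mol.
Photons absorbed: 0.584 × 2.019e-5 = 1.179e-5 mol.
Product formed: 0.175 × 1.179e-5 = 2.063e-6 mol.
Rate: 2.063e-6 / 836 s = 2.5e-9 mol s⁻¹.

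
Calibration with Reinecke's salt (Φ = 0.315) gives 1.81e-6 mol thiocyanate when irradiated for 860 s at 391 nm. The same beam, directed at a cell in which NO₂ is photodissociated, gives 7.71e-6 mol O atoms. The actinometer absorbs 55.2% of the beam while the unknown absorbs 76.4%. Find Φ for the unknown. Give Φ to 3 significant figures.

Φ = 0.969

Photons absorbed by the actinometer: 1.81e-6 / 0.315 = 5.746e-6 mol.
Incident flux: 5.746e-6 / 0.552 = 1.041e-5 einstein.
Absorbed by unknown: 0.764 × 1.041e-5 = 7.953e-6 mol.
Φ(unknown) = 7.71e-6 / 7.953e-6 = 0.969.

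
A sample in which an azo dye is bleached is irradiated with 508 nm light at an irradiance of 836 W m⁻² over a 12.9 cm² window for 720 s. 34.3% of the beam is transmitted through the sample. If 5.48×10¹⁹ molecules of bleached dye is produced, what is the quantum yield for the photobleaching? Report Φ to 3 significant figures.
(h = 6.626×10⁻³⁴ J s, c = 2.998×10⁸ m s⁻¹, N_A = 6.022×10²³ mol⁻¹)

Φ = 0.0420

Product: 5.48×10¹⁹ / 6.022×10²³ = 9.100×10⁻⁵ mol.
Photon energy at 508 nm: hc/λ = (6.626×10⁻³⁴)(2.998×10⁸)/(508×10⁻⁹) = 3.910×10⁻¹⁹ J.
Energy delivered: (836 W m⁻²)(12.9×10⁻⁴ m²)(720 s) = 776.5 J.
Photons incident: 776.5 / 3.910×10⁻¹⁹ = 1.986×10²¹, i.e. 1.986×10²¹/6.022×10²³ = 0.003298 mol.
Fraction absorbed: 1 − 34.3/100 = 0.6570.
Photons absorbed: 0.6570 × 0.003298 = 0.002167 mol.
Φ = 9.100×10⁻⁵ mol / 0.002167 mol photons = 0.0420.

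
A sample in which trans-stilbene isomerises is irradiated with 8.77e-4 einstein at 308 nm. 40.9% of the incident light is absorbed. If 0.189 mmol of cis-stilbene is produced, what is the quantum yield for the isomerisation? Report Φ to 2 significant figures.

Φ = 0.53

Product: 0.189 mmol = 1.89e-4 mol.
Photons absorbed: 0.409 × 8.77e-4 = 3.587e-4 mol.
Φ = 1.89e-4 mol / 3.587e-4 mol photons = 0.53.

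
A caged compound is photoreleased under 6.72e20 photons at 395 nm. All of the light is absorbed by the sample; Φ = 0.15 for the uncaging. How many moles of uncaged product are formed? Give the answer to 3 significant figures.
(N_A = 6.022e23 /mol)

1.67e-4 mol

Moles of photons: 6.72e20 / 6.022e23 = 0.001116 mol.
Product: Φ × n_abs = 0.15 × 0.001116 = 1.674e-4 mol.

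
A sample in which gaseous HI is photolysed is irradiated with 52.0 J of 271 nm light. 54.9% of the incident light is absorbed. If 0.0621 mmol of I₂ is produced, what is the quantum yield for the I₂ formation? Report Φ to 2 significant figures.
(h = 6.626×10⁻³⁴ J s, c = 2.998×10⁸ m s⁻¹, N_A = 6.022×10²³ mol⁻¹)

Φ = 0.96

Product: 0.0621 mmol = 6.21×10⁻⁵ mol.
Photon energy at 271 nm: hc/λ = (6.626×10⁻³⁴)(2.998×10⁸)/(271×10⁻⁹) = 7.330×10⁻¹⁹ J.
Photons incident: 52.0 / 7.330×10⁻¹⁹ = 7.094×10¹⁹, i.e. 7.094×10¹⁹/6.022×10²³ = 1.178×10⁻⁴ mol.
Photons absorbed: 0.549 × 1.178×10⁻⁴ = 6.467×10⁻⁵ mol.
Φ = 6.21×10⁻⁵ mol / 6.467×10⁻⁵ mol photons = 0.96.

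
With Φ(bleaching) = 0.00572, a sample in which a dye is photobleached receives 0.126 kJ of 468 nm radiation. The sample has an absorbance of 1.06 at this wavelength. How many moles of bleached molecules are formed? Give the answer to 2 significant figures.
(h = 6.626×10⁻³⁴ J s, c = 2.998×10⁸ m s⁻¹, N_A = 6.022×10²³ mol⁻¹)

Photon energy at 468 nm: hc/λ = (6.626×10⁻³⁴)(2.998×10⁸)/(468×10⁻⁹) = 4.245×10⁻¹⁹ J.
Incident energy: 0.126 kJ = 126 J.
Photons incident: 126 / 4.245×10⁻¹⁹ = 2.968×10²⁰, i.e. 2.968×10²⁰/6.022×10²³ = 4.929×10⁻⁴ mol.
Fraction absorbed: 1 − 10^(−1.06) = 0.9129.
Photons absorbed: 0.9129 × 4.929×10⁻⁴ = 4.500×10⁻⁴ mol.
Product: Φ × n_abs = 0.00572 × 4.500×10⁻⁴ = 2.574×10⁻⁶ mol.

2.6×10⁻⁶ mol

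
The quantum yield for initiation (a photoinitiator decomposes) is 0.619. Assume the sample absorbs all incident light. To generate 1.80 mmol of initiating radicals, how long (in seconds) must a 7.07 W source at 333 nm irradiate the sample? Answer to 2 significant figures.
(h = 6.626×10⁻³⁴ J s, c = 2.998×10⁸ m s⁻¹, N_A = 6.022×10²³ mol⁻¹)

Product: 1.80 mmol = 0.00180 mol.
Photons that must be absorbed: 0.00180 / 0.619 = 0.002908 mol.
Photon energy: hc/λ = 5.965×10⁻¹⁹ J; per mole, 3.592×10⁵ J mol⁻¹.
Energy required: 0.002908 × 3.592×10⁵ = 1045 J.
Time: 1045 J / 7.07 W = 150 s.

t ≈ 150 s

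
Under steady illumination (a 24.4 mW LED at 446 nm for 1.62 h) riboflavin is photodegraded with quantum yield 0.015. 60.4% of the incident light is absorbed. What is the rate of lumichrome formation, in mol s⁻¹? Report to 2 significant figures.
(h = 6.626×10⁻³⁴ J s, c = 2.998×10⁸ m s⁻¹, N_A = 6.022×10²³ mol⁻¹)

8.2×10⁻¹⁰ mol s⁻¹

Photon energy at 446 nm: hc/λ = (6.626×10⁻³⁴)(2.998×10⁸)/(446×10⁻⁹) = 4.454×10⁻¹⁹ J.
Energy delivered: (24.4 mW)(5832 s) = 142.3 J.
Photons incident: 142.3 / 4.454×10⁻¹⁹ = 3.195×10²⁰, i.e. 3.195×10²⁰/6.022×10²³ = 5.306×10⁻⁴ mol.
Photons absorbed: 0.604 × 5.306×10⁻⁴ = 3.205×10⁻⁴ mol.
Product formed: 0.015 × 3.205×10⁻⁴ = 4.807×10⁻⁶ mol.
Rate: 4.807×10⁻⁶ / 5832 s = 8.2×10⁻¹⁰ mol s⁻¹.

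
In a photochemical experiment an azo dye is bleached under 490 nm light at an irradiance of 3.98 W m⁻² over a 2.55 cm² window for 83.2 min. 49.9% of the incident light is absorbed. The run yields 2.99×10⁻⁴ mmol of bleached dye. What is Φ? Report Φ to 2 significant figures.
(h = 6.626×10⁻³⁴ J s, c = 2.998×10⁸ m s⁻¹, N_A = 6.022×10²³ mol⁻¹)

Product: 2.99×10⁻⁴ mmol = 2.99×10⁻⁷ mol.
Photon energy at 490 nm: hc/λ = (6.626×10⁻³⁴)(2.998×10⁸)/(490×10⁻⁹) = 4.054×10⁻¹⁹ J.
Energy delivered: (3.98 W m⁻²)(2.55×10⁻⁴ m²)(4992 s) = 5.066 J.
Photons incident: 5.066 / 4.054×10⁻¹⁹ = 1.250×10¹⁹, i.e. 1.250×10¹⁹/6.022×10²³ = 2.076×10⁻⁵ mol.
Photons absorbed: 0.499 × 2.076×10⁻⁵ = 1.036×10⁻⁵ mol.
Φ = 2.99×10⁻⁷ mol / 1.036×10⁻⁵ mol photons = 0.029.

Φ = 0.029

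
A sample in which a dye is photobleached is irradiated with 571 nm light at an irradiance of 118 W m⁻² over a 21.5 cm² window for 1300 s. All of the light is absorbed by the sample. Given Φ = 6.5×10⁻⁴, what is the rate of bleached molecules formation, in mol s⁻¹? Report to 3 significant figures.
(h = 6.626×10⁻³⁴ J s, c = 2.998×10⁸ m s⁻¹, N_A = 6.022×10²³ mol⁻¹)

7.87×10⁻¹⁰ mol s⁻¹

Photon energy at 571 nm: hc/λ = (6.626×10⁻³⁴)(2.998×10⁸)/(571×10⁻⁹) = 3.479×10⁻¹⁹ J.
Energy delivered: (118 W m⁻²)(21.5×10⁻⁴ m²)(1300 s) = 329.8 J.
Photons incident: 329.8 / 3.479×10⁻¹⁹ = 9.480×10²⁰, i.e. 9.480×10²⁰/6.022×10²³ = 0.001574 mol.
Product formed: 6.5×10⁻⁴ × 0.001574 = 1.023×10⁻⁶ mol.
Rate: 1.023×10⁻⁶ / 1300 s = 7.87×10⁻¹⁰ mol s⁻¹.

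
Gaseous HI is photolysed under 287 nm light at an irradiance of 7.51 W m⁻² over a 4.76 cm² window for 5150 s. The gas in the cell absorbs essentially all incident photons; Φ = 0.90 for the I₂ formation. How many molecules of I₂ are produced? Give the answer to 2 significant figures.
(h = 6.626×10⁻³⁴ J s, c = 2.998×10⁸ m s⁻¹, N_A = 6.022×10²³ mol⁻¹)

Photon energy at 287 nm: hc/λ = (6.626×10⁻³⁴)(2.998×10⁸)/(287×10⁻⁹) = 6.922×10⁻¹⁹ J.
Energy delivered: (7.51 W m⁻²)(4.76×10⁻⁴ m²)(5150 s) = 18.41 J.
Photons incident: 18.41 / 6.922×10⁻¹⁹ = 2.660×10¹⁹, i.e. 2.660×10¹⁹/6.022×10²³ = 4.417×10⁻⁵ mol.
Product: Φ × n_abs = 0.90 × 4.417×10⁻⁵ = 3.975×10⁻⁵ mol.
As a count: 3.975×10⁻⁵ × 6.022×10²³ = 2.4×10¹⁹.

2.4×10¹⁹ molecules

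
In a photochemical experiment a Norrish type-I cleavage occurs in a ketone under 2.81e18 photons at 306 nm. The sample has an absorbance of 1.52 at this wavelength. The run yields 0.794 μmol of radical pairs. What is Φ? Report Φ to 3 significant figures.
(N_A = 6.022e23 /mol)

Φ = 0.175

Product: 0.794 μmol = 7.94e-7 mol.
Moles of photons: 2.81e18 / 6.022e23 = 4.666e-6 mol.
Fraction absorbed: 1 − 10^(−1.52) = 0.9698.
Photons absorbed: 0.9698 × 4.666e-6 = 4.525e-6 mol.
Φ = 7.94e-7 mol / 4.525e-6 mol photons = 0.175.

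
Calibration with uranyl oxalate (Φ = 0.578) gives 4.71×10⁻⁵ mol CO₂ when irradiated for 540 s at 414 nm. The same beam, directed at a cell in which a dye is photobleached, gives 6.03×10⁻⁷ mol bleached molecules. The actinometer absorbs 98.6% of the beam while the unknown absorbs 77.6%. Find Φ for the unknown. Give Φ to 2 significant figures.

Φ = 0.0094

Photons absorbed by the actinometer: 4.71×10⁻⁵ / 0.578 = 8.149×10⁻⁵ mol.
Incident flux: 8.149×10⁻⁵ / 0.986 = 8.265×10⁻⁵ einstein.
Absorbed by unknown: 0.776 × 8.265×10⁻⁵ = 6.414×10⁻⁵ mol.
Φ(unknown) = 6.03×10⁻⁷ / 6.414×10⁻⁵ = 0.0094.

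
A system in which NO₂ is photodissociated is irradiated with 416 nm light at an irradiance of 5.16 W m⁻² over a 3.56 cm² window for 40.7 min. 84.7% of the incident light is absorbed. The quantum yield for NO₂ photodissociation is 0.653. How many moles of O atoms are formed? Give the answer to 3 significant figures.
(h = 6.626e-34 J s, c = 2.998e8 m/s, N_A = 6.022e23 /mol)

Photon energy at 416 nm: hc/λ = (6.626e-34)(2.998e8)/(416e-9) = 4.775e-19 J.
Energy delivered: (5.16 W m⁻²)(3.56e-4 m²)(2442 s) = 4.486 J.
Photons incident: 4.486 / 4.775e-19 = 9.395e18, i.e. 9.395e18/6.022e23 = 1.560e-5 mol.
Photons absorbed: 0.847 × 1.560e-5 = 1.321e-5 mol.
Product: Φ × n_abs = 0.653 × 1.321e-5 = 8.626e-6 mol.

8.63e-6 mol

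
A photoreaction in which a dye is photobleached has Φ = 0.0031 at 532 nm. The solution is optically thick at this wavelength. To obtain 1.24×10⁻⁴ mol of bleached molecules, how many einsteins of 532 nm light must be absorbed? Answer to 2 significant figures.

Photons that must be absorbed: 1.24×10⁻⁴ / 0.0031 = 0.04000 mol.

0.040 einstein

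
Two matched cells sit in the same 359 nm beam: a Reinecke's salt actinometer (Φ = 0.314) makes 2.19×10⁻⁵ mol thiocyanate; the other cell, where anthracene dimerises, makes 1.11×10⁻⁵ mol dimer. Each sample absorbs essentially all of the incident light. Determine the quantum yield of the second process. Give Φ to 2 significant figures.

Φ = 0.16

Photons absorbed by the actinometer: 2.19×10⁻⁵ / 0.314 = 6.975×10⁻⁵ mol.
Φ(unknown) = 1.11×10⁻⁵ / 6.975×10⁻⁵ = 0.16.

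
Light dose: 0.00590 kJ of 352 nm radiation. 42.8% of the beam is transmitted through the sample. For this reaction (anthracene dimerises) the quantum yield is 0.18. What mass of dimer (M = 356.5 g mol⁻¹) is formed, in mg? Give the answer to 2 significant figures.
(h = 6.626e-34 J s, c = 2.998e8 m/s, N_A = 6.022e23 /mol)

0.64 mg

Photon energy at 352 nm: hc/λ = (6.626e-34)(2.998e8)/(352e-9) = 5.643e-19 J.
Incident energy: 0.00590 kJ = 5.90 J.
Photons incident: 5.90 / 5.643e-19 = 1.046e19, i.e. 1.046e19/6.022e23 = 1.737e-5 mol.
Fraction absorbed: 1 − 42.8/100 = 0.5720.
Photons absorbed: 0.5720 × 1.737e-5 = 9.936e-6 mol.
Product: Φ × n_abs = 0.18 × 9.936e-6 = 1.788e-6 mol.
Mass: 1.788e-6 × 356.5 = 6.374e-4 g = 0.64 mg.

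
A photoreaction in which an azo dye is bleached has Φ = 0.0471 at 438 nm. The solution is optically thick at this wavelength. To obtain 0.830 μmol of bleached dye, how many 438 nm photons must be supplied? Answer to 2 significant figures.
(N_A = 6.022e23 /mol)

Product: 0.830 μmol = 8.30e-7 mol.
Photons that must be absorbed: 8.30e-7 / 0.0471 = 1.762e-5 mol.
Photon count: 1.762e-5 × 6.022e23 = 1.1e19.

1.1e19 photons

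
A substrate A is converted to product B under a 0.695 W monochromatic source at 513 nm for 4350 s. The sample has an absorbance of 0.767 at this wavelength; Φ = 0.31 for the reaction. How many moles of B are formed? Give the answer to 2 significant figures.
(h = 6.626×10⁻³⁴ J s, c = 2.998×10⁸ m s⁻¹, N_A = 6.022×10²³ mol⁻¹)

0.0033 mol

Photon energy at 513 nm: hc/λ = (6.626×10⁻³⁴)(2.998×10⁸)/(513×10⁻⁹) = 3.872×10⁻¹⁹ J.
Energy delivered: (0.695 W)(4350 s) = 3023 J.
Photons incident: 3023 / 3.872×10⁻¹⁹ = 7.807×10²¹, i.e. 7.807×10²¹/6.022×10²³ = 0.01296 mol.
Fraction absorbed: 1 − 10^(−0.767) = 0.8290.
Photons absorbed: 0.8290 × 0.01296 = 0.01074 mol.
Product: Φ × n_abs = 0.31 × 0.01074 = 0.003329 mol.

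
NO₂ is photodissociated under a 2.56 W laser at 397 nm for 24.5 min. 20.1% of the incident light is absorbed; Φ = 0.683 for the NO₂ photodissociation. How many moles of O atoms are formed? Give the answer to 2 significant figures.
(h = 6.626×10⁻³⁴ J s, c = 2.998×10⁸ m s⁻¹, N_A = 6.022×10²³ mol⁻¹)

Photon energy at 397 nm: hc/λ = (6.626×10⁻³⁴)(2.998×10⁸)/(397×10⁻⁹) = 5.004×10⁻¹⁹ J.
Energy delivered: (2.56 W)(1470 s) = 3763 J.
Photons incident: 3763 / 5.004×10⁻¹⁹ = 7.520×10²¹, i.e. 7.520×10²¹/6.022×10²³ = 0.01249 mol.
Photons absorbed: 0.201 × 0.01249 = 0.002510 mol.
Product: Φ × n_abs = 0.683 × 0.002510 = 0.001714 mol.

0.0017 mol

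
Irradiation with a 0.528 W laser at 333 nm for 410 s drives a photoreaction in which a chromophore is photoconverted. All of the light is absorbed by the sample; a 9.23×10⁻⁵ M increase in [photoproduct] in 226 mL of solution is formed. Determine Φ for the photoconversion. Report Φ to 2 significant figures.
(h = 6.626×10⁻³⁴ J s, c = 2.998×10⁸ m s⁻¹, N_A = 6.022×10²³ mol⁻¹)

Φ = 0.035

Product: (9.23×10⁻⁵ M)(0.226 L) = 2.086×10⁻⁵ mol.
Photon energy at 333 nm: hc/λ = (6.626×10⁻³⁴)(2.998×10⁸)/(333×10⁻⁹) = 5.965×10⁻¹⁹ J.
Energy delivered: (0.528 W)(410 s) = 216.5 J.
Photons incident: 216.5 / 5.965×10⁻¹⁹ = 3.630×10²⁰, i.e. 3.630×10²⁰/6.022×10²³ = 6.028×10⁻⁴ mol.
Φ = 2.086×10⁻⁵ mol / 6.028×10⁻⁴ mol photons = 0.035.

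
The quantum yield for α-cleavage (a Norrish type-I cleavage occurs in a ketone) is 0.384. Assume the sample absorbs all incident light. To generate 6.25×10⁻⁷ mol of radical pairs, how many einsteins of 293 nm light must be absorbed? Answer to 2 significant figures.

1.6×10⁻⁶ einstein

Photons that must be absorbed: 6.25×10⁻⁷ / 0.384 = 1.628×10⁻⁶ mol.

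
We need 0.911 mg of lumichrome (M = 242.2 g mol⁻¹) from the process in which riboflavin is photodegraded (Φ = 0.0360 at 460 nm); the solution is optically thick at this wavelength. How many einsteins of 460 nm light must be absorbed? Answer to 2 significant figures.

1.0×10⁻⁴ einstein

Product: 0.911 mg / 242.2 g mol⁻¹ = 3.761×10⁻⁶ mol.
Photons that must be absorbed: 3.761×10⁻⁶ / 0.0360 = 1.045×10⁻⁴ mol.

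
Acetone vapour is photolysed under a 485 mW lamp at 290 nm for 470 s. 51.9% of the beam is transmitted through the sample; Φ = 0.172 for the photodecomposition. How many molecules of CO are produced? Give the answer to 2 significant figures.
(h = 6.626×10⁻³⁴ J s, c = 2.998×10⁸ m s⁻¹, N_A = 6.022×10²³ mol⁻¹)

2.8×10¹⁹ molecules

Photon energy at 290 nm: hc/λ = (6.626×10⁻³⁴)(2.998×10⁸)/(290×10⁻⁹) = 6.850×10⁻¹⁹ J.
Energy delivered: (485 mW)(470 s) = 228.0 J.
Photons incident: 228.0 / 6.850×10⁻¹⁹ = 3.328×10²⁰, i.e. 3.328×10²⁰/6.022×10²³ = 5.526×10⁻⁴ mol.
Fraction absorbed: 1 − 51.9/100 = 0.4810.
Photons absorbed: 0.4810 × 5.526×10⁻⁴ = 2.658×10⁻⁴ mol.
Product: Φ × n_abs = 0.172 × 2.658×10⁻⁴ = 4.572×10⁻⁵ mol.
As a count: 4.572×10⁻⁵ × 6.022×10²³ = 2.8×10¹⁹.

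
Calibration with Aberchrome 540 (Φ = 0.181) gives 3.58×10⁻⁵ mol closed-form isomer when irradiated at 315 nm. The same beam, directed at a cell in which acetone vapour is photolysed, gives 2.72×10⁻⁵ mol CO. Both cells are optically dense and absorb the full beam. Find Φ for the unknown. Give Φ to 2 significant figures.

Φ = 0.14

Photons absorbed by the actinometer: 3.58×10⁻⁵ / 0.181 = 1.978×10⁻⁴ mol.
Φ(unknown) = 2.72×10⁻⁵ / 1.978×10⁻⁴ = 0.14.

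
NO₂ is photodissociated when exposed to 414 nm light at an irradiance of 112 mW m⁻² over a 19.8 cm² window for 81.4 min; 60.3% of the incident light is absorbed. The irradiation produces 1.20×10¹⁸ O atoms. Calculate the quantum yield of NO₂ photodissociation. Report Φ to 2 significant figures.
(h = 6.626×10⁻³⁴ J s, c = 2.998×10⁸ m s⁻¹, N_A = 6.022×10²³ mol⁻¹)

Φ = 0.88

Product: 1.20×10¹⁸ / 6.022×10²³ = 1.993×10⁻⁶ mol.
Photon energy at 414 nm: hc/λ = (6.626×10⁻³⁴)(2.998×10⁸)/(414×10⁻⁹) = 4.798×10⁻¹⁹ J.
Energy delivered: (112 mW m⁻²)(19.8×10⁻⁴ m²)(4884 s) = 1.083 J.
Photons incident: 1.083 / 4.798×10⁻¹⁹ = 2.257×10¹⁸, i.e. 2.257×10¹⁸/6.022×10²³ = 3.748×10⁻⁶ mol.
Photons absorbed: 0.603 × 3.748×10⁻⁶ = 2.260×10⁻⁶ mol.
Φ = 1.993×10⁻⁶ mol / 2.260×10⁻⁶ mol photons = 0.88.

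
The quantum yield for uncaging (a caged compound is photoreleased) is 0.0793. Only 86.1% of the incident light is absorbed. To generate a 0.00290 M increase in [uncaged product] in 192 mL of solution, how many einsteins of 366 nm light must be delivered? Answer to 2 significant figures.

0.0082 einstein

Product: (0.00290 M)(0.192 L) = 5.568e-4 mol.
Photons that must be absorbed: 5.568e-4 / 0.0793 = 0.007021 mol.
Incident photons needed: 0.007021 / 0.861 = 0.008154 mol.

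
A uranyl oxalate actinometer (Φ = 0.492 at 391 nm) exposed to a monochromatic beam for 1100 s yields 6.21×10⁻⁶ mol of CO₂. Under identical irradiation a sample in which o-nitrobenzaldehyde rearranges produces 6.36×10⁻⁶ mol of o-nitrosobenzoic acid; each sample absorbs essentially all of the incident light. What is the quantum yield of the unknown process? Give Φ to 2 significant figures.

Φ = 0.50

Photons absorbed by the actinometer: 6.21×10⁻⁶ / 0.492 = 1.262×10⁻⁵ mol.
Φ(unknown) = 6.36×10⁻⁶ / 1.262×10⁻⁵ = 0.50.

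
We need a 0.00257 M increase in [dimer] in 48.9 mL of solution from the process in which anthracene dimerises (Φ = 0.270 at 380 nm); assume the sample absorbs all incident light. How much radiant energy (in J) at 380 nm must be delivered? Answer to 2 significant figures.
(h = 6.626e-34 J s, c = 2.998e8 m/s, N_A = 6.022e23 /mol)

150 J

Product: (0.00257 M)(0.0489 L) = 1.257e-4 mol.
Photons that must be absorbed: 1.257e-4 / 0.270 = 4.656e-4 mol.
Photon energy: hc/λ = 5.228e-19 J; per mole, 3.148e5 J mol⁻¹.
Energy required: 4.656e-4 × 3.148e5 = 150 J.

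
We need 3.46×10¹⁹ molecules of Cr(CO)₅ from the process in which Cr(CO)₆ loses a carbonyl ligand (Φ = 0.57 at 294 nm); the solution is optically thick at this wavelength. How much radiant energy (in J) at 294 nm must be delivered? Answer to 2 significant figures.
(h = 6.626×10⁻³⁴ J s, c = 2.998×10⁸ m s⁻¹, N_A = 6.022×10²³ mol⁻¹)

41 J

Product: 3.46×10¹⁹ / 6.022×10²³ = 5.746×10⁻⁵ mol.
Photons that must be absorbed: 5.746×10⁻⁵ / 0.57 = 1.008×10⁻⁴ mol.
Photon energy: hc/λ = 6.757×10⁻¹⁹ J; per mole, 4.069×10⁵ J mol⁻¹.
Energy required: 1.008×10⁻⁴ × 4.069×10⁵ = 41 J.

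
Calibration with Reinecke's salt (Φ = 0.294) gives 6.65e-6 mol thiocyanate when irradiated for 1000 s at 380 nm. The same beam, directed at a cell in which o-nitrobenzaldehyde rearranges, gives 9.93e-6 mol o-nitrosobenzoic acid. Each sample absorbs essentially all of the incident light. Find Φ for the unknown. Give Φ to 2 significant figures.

Photons absorbed by the actinometer: 6.65e-6 / 0.294 = 2.262e-5 mol.
Φ(unknown) = 9.93e-6 / 2.262e-5 = 0.44.

Φ = 0.44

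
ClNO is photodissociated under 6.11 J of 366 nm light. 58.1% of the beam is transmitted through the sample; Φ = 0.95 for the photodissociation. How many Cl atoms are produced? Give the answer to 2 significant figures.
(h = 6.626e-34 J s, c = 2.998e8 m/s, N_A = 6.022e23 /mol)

Photon energy at 366 nm: hc/λ = (6.626e-34)(2.998e8)/(366e-9) = 5.428e-19 J.
Photons incident: 6.11 / 5.428e-19 = 1.126e19, i.e. 1.126e19/6.022e23 = 1.870e-5 mol.
Fraction absorbed: 1 − 58.1/100 = 0.4190.
Photons absorbed: 0.4190 × 1.870e-5 = 7.835e-6 mol.
Product: Φ × n_abs = 0.95 × 7.835e-6 = 7.443e-6 mol.
As a count: 7.443e-6 × 6.022e23 = 4.5e18.

4.5e18 atoms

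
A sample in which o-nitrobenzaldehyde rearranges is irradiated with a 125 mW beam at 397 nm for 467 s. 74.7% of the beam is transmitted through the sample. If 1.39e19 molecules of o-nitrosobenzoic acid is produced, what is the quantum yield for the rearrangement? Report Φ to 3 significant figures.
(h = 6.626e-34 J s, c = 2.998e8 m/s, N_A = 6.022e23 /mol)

Product: 1.39e19 / 6.022e23 = 2.308e-5 mol.
Photon energy at 397 nm: hc/λ = (6.626e-34)(2.998e8)/(397e-9) = 5.004e-19 J.
Energy delivered: (125 mW)(467 s) = 58.38 J.
Photons incident: 58.38 / 5.004e-19 = 1.167e20, i.e. 1.167e20/6.022e23 = 1.938e-4 mol.
Fraction absorbed: 1 − 74.7/100 = 0.2530.
Photons absorbed: 0.2530 × 1.938e-4 = 4.903e-5 mol.
Φ = 2.308e-5 mol / 4.903e-5 mol photons = 0.471.

Φ = 0.471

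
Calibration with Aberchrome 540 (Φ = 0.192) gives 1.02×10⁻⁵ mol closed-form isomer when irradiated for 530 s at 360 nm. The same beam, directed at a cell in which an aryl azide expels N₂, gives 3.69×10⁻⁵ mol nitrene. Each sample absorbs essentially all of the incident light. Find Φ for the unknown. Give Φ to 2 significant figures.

Φ = 0.69

Photons absorbed by the actinometer: 1.02×10⁻⁵ / 0.192 = 5.313×10⁻⁵ mol.
Φ(unknown) = 3.69×10⁻⁵ / 5.313×10⁻⁵ = 0.69.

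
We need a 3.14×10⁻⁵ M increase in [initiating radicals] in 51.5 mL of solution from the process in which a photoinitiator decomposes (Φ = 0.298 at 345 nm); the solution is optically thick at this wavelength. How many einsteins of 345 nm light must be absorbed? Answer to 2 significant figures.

5.4×10⁻⁶ einstein

Product: (3.14×10⁻⁵ M)(0.0515 L) = 1.617×10⁻⁶ mol.
Photons that must be absorbed: 1.617×10⁻⁶ / 0.298 = 5.426×10⁻⁶ mol.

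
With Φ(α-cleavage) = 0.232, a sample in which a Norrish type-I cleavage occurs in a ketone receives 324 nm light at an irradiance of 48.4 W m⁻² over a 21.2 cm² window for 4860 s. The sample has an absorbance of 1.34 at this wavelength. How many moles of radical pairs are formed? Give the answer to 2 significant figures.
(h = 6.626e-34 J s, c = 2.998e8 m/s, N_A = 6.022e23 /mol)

3.0e-4 mol

Photon energy at 324 nm: hc/λ = (6.626e-34)(2.998e8)/(324e-9) = 6.131e-19 J.
Energy delivered: (48.4 W m⁻²)(21.2e-4 m²)(4860 s) = 498.7 J.
Photons incident: 498.7 / 6.131e-19 = 8.134e20, i.e. 8.134e20/6.022e23 = 0.001351 mol.
Fraction absorbed: 1 − 10^(−1.34) = 0.9543.
Photons absorbed: 0.9543 × 0.001351 = 0.001289 mol.
Product: Φ × n_abs = 0.232 × 0.001289 = 2.990e-4 mol.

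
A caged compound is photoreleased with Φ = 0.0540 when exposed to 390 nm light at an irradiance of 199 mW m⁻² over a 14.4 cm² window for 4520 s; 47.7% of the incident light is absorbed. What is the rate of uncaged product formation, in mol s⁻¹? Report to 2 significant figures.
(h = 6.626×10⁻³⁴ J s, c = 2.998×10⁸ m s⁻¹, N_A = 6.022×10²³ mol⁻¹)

2.4×10⁻¹¹ mol s⁻¹

Photon energy at 390 nm: hc/λ = (6.626×10⁻³⁴)(2.998×10⁸)/(390×10⁻⁹) = 5.094×10⁻¹⁹ J.
Energy delivered: (199 mW m⁻²)(14.4×10⁻⁴ m²)(4520 s) = 1.295 J.
Photons incident: 1.295 / 5.094×10⁻¹⁹ = 2.542×10¹⁸, i.e. 2.542×10¹⁸/6.022×10²³ = 4.221×10⁻⁶ mol.
Photons absorbed: 0.477 × 4.221×10⁻⁶ = 2.013×10⁻⁶ mol.
Product formed: 0.0540 × 2.013×10⁻⁶ = 1.087×10⁻⁷ mol.
Rate: 1.087×10⁻⁷ / 4520 s = 2.4×10⁻¹¹ mol s⁻¹.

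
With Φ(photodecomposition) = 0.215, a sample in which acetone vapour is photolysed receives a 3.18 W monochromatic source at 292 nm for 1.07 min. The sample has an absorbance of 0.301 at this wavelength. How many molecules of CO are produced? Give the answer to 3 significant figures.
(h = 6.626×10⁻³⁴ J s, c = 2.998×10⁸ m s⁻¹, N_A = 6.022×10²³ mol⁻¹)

Photon energy at 292 nm: hc/λ = (6.626×10⁻³⁴)(2.998×10⁸)/(292×10⁻⁹) = 6.803×10⁻¹⁹ J.
Energy delivered: (3.18 W)(64.2 s) = 204.2 J.
Photons incident: 204.2 / 6.803×10⁻¹⁹ = 3.002×10²⁰, i.e. 3.002×10²⁰/6.022×10²³ = 4.985×10⁻⁴ mol.
Fraction absorbed: 1 − 10^(−0.301) = 0.5000.
Photons absorbed: 0.5000 × 4.985×10⁻⁴ = 2.493×10⁻⁴ mol.
Product: Φ × n_abs = 0.215 × 2.493×10⁻⁴ = 5.360×10⁻⁵ mol.
As a count: 5.360×10⁻⁵ × 6.022×10²³ = 3.23×10¹⁹.

3.23×10¹⁹ molecules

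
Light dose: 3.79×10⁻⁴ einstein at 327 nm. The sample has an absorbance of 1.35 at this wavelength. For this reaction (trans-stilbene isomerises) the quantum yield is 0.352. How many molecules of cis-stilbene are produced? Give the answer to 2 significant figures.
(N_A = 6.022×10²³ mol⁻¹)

Fraction absorbed: 1 − 10^(−1.35) = 0.9553.
Photons absorbed: 0.9553 × 3.79×10⁻⁴ = 3.621×10⁻⁴ mol.
Product: Φ × n_abs = 0.352 × 3.621×10⁻⁴ = 1.275×10⁻⁴ mol.
As a count: 1.275×10⁻⁴ × 6.022×10²³ = 7.7×10¹⁹.

7.7×10¹⁹ molecules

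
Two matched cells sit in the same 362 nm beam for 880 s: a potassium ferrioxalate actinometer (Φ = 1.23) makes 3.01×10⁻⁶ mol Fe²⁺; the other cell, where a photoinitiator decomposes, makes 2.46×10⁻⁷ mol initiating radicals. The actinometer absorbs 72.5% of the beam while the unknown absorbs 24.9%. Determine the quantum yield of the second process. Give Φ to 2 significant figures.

Φ = 0.29

Photons absorbed by the actinometer: 3.01×10⁻⁶ / 1.23 = 2.447×10⁻⁶ mol.
Incident flux: 2.447×10⁻⁶ / 0.725 = 3.375×10⁻⁶ einstein.
Absorbed by unknown: 0.249 × 3.375×10⁻⁶ = 8.404×10⁻⁷ mol.
Φ(unknown) = 2.46×10⁻⁷ / 8.404×10⁻⁷ = 0.29.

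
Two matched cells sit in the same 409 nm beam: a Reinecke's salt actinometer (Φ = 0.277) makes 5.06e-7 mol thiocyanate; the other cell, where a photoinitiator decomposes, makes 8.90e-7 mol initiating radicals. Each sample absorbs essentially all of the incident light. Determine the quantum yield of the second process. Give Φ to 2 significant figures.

Φ = 0.49

Photons absorbed by the actinometer: 5.06e-7 / 0.277 = 1.827e-6 mol.
Φ(unknown) = 8.90e-7 / 1.827e-6 = 0.49.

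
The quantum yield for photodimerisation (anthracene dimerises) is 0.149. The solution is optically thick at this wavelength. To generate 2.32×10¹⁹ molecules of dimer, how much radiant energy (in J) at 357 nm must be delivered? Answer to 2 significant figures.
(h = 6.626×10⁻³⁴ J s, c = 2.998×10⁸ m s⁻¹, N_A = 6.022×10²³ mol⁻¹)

Product: 2.32×10¹⁹ / 6.022×10²³ = 3.853×10⁻⁵ mol.
Photons that must be absorbed: 3.853×10⁻⁵ / 0.149 = 2.586×10⁻⁴ mol.
Photon energy: hc/λ = 5.564×10⁻¹⁹ J; per mole, 3.351×10⁵ J mol⁻¹.
Energy required: 2.586×10⁻⁴ × 3.351×10⁵ = 87 J.

87 J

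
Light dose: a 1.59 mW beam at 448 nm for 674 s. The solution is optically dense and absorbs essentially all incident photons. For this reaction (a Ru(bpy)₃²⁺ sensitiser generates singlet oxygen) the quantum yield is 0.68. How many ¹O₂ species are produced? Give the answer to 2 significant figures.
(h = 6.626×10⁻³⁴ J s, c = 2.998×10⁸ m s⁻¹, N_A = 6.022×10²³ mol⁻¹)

1.6×10¹⁸ species

Photon energy at 448 nm: hc/λ = (6.626×10⁻³⁴)(2.998×10⁸)/(448×10⁻⁹) = 4.434×10⁻¹⁹ J.
Energy delivered: (1.59 mW)(674 s) = 1.072 J.
Photons incident: 1.072 / 4.434×10⁻¹⁹ = 2.418×10¹⁸, i.e. 2.418×10¹⁸/6.022×10²³ = 4.015×10⁻⁶ mol.
Product: Φ × n_abs = 0.68 × 4.015×10⁻⁶ = 2.730×10⁻⁶ mol.
As a count: 2.730×10⁻⁶ × 6.022×10²³ = 1.6×10¹⁸.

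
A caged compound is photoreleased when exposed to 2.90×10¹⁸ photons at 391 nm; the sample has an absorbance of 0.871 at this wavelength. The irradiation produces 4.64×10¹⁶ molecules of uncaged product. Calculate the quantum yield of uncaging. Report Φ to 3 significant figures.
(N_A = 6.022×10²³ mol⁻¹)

Product: 4.64×10¹⁶ / 6.022×10²³ = 7.705×10⁻⁸ mol.
Moles of photons: 2.90×10¹⁸ / 6.022×10²³ = 4.816×10⁻⁶ mol.
Fraction absorbed: 1 − 10^(−0.871) = 0.8654.
Photons absorbed: 0.8654 × 4.816×10⁻⁶ = 4.168×10⁻⁶ mol.
Φ = 7.705×10⁻⁸ mol / 4.168×10⁻⁶ mol photons = 0.0185.

Φ = 0.0185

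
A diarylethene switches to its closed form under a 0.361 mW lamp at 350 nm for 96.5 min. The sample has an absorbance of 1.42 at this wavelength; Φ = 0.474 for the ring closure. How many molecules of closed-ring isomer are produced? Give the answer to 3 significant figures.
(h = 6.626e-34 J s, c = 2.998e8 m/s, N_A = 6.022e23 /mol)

1.68e18 molecules

Photon energy at 350 nm: hc/λ = (6.626e-34)(2.998e8)/(350e-9) = 5.676e-19 J.
Energy delivered: (0.361 mW)(5790 s) = 2.090 J.
Photons incident: 2.090 / 5.676e-19 = 3.682e18, i.e. 3.682e18/6.022e23 = 6.114e-6 mol.
Fraction absorbed: 1 − 10^(−1.42) = 0.9620.
Photons absorbed: 0.9620 × 6.114e-6 = 5.882e-6 mol.
Product: Φ × n_abs = 0.474 × 5.882e-6 = 2.788e-6 mol.
As a count: 2.788e-6 × 6.022e23 = 1.68e18.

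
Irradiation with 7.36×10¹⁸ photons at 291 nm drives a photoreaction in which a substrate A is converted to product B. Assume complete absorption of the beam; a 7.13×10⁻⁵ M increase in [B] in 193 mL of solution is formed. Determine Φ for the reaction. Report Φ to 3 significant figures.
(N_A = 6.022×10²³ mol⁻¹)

Φ = 1.13

Product: (7.13×10⁻⁵ M)(0.193 L) = 1.376×10⁻⁵ mol.
Moles of photons: 7.36×10¹⁸ / 6.022×10²³ = 1.222×10⁻⁵ mol.
Φ = 1.376×10⁻⁵ mol / 1.222×10⁻⁵ mol photons = 1.13.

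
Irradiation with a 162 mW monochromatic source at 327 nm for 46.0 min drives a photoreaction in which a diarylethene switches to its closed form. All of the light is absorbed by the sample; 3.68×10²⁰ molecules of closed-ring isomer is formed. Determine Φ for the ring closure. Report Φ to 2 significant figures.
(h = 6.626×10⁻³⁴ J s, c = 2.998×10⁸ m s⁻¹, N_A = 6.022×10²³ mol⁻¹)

Product: 3.68×10²⁰ / 6.022×10²³ = 6.111×10⁻⁴ mol.
Photon energy at 327 nm: hc/λ = (6.626×10⁻³⁴)(2.998×10⁸)/(327×10⁻⁹) = 6.075×10⁻¹⁹ J.
Energy delivered: (162 mW)(2760 s) = 447.1 J.
Photons incident: 447.1 / 6.075×10⁻¹⁹ = 7.360×10²⁰, i.e. 7.360×10²⁰/6.022×10²³ = 0.001222 mol.
Φ = 6.111×10⁻⁴ mol / 0.001222 mol photons = 0.50.

Φ = 0.50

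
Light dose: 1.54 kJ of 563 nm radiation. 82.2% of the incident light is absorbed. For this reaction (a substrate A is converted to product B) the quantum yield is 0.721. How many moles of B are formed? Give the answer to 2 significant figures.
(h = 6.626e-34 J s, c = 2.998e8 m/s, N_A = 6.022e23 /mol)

0.0043 mol

Photon energy at 563 nm: hc/λ = (6.626e-34)(2.998e8)/(563e-9) = 3.528e-19 J.
Incident energy: 1.54 kJ = 1540 J.
Photons incident: 1540 / 3.528e-19 = 4.365e21, i.e. 4.365e21/6.022e23 = 0.007248 mol.
Photons absorbed: 0.822 × 0.007248 = 0.005958 mol.
Product: Φ × n_abs = 0.721 × 0.005958 = 0.004296 mol.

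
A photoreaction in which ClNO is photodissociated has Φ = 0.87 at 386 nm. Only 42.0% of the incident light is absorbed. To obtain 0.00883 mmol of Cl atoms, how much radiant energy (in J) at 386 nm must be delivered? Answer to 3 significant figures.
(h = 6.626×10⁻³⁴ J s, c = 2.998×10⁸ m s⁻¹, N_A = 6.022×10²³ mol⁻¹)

7.49 J

Product: 0.00883 mmol = 8.83×10⁻⁶ mol.
Photons that must be absorbed: 8.83×10⁻⁶ / 0.87 = 1.015×10⁻⁵ mol.
Incident photons needed: 1.015×10⁻⁵ / 0.420 = 2.417×10⁻⁵ mol.
Photon energy: hc/λ = 5.146×10⁻¹⁹ J; per mole, 3.099×10⁵ J mol⁻¹.
Energy required: 2.417×10⁻⁵ × 3.099×10⁵ = 7.49 J.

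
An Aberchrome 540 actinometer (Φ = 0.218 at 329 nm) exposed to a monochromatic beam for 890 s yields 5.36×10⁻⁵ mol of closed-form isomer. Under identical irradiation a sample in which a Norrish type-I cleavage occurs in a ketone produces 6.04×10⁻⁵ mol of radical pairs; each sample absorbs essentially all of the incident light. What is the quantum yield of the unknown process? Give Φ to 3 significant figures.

Photons absorbed by the actinometer: 5.36×10⁻⁵ / 0.218 = 2.459×10⁻⁴ mol.
Φ(unknown) = 6.04×10⁻⁵ / 2.459×10⁻⁴ = 0.246.

Φ = 0.246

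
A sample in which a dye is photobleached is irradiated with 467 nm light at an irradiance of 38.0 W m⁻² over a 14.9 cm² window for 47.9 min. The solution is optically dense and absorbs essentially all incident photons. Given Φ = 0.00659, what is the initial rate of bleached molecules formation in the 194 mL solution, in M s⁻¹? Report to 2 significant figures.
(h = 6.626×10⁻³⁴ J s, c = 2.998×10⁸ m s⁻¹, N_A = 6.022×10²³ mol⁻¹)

7.5×10⁻⁹ M s⁻¹

Photon energy at 467 nm: hc/λ = (6.626×10⁻³⁴)(2.998×10⁸)/(467×10⁻⁹) = 4.254×10⁻¹⁹ J.
Energy delivered: (38.0 W m⁻²)(14.9×10⁻⁴ m²)(2874 s) = 162.7 J.
Photons incident: 162.7 / 4.254×10⁻¹⁹ = 3.825×10²⁰, i.e. 3.825×10²⁰/6.022×10²³ = 6.352×10⁻⁴ mol.
Product formed: 0.00659 × 6.352×10⁻⁴ = 4.186×10⁻⁶ mol.
Rate: 4.186×10⁻⁶ mol / (2874 s × 0.194 L) = 7.5×10⁻⁹ M s⁻¹.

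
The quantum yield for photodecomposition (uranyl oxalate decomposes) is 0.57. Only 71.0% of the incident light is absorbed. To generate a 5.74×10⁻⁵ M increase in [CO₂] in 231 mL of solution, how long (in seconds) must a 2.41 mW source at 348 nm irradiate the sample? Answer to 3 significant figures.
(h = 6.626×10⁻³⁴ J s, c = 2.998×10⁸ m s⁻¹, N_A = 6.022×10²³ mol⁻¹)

Product: (5.74×10⁻⁵ M)(0.231 L) = 1.326×10⁻⁵ mol.
Photons that must be absorbed: 1.326×10⁻⁵ / 0.57 = 2.326×10⁻⁵ mol.
Incident photons needed: 2.326×10⁻⁵ / 0.710 = 3.276×10⁻⁵ mol.
Photon energy: hc/λ = 5.708×10⁻¹⁹ J; per mole, 3.437×10⁵ J mol⁻¹.
Energy required: 3.276×10⁻⁵ × 3.437×10⁵ = 11.26 J.
Time: 11.26 J / 0.00241 W = 4670 s.

t ≈ 4670 s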